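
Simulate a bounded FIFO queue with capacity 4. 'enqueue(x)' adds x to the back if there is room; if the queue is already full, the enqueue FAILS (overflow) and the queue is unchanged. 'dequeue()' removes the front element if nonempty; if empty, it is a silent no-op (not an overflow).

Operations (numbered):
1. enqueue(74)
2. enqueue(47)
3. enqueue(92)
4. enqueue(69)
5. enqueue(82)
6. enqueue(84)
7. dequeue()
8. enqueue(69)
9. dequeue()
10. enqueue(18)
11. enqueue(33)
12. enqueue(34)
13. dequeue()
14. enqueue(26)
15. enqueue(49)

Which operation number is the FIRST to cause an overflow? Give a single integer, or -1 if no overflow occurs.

1. enqueue(74): size=1
2. enqueue(47): size=2
3. enqueue(92): size=3
4. enqueue(69): size=4
5. enqueue(82): size=4=cap → OVERFLOW (fail)
6. enqueue(84): size=4=cap → OVERFLOW (fail)
7. dequeue(): size=3
8. enqueue(69): size=4
9. dequeue(): size=3
10. enqueue(18): size=4
11. enqueue(33): size=4=cap → OVERFLOW (fail)
12. enqueue(34): size=4=cap → OVERFLOW (fail)
13. dequeue(): size=3
14. enqueue(26): size=4
15. enqueue(49): size=4=cap → OVERFLOW (fail)

Answer: 5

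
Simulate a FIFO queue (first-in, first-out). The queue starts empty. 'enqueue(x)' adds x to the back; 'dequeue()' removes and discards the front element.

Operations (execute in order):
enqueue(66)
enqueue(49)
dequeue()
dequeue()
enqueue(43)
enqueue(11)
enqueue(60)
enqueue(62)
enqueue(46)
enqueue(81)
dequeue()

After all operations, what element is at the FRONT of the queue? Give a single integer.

Answer: 11

Derivation:
enqueue(66): queue = [66]
enqueue(49): queue = [66, 49]
dequeue(): queue = [49]
dequeue(): queue = []
enqueue(43): queue = [43]
enqueue(11): queue = [43, 11]
enqueue(60): queue = [43, 11, 60]
enqueue(62): queue = [43, 11, 60, 62]
enqueue(46): queue = [43, 11, 60, 62, 46]
enqueue(81): queue = [43, 11, 60, 62, 46, 81]
dequeue(): queue = [11, 60, 62, 46, 81]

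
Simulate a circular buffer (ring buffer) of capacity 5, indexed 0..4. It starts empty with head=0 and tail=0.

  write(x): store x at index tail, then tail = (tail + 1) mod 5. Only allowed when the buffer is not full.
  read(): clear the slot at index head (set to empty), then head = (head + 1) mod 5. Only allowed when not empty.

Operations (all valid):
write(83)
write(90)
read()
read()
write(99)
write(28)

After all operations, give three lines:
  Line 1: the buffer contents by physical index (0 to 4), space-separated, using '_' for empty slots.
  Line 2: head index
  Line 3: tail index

Answer: _ _ 99 28 _
2
4

Derivation:
write(83): buf=[83 _ _ _ _], head=0, tail=1, size=1
write(90): buf=[83 90 _ _ _], head=0, tail=2, size=2
read(): buf=[_ 90 _ _ _], head=1, tail=2, size=1
read(): buf=[_ _ _ _ _], head=2, tail=2, size=0
write(99): buf=[_ _ 99 _ _], head=2, tail=3, size=1
write(28): buf=[_ _ 99 28 _], head=2, tail=4, size=2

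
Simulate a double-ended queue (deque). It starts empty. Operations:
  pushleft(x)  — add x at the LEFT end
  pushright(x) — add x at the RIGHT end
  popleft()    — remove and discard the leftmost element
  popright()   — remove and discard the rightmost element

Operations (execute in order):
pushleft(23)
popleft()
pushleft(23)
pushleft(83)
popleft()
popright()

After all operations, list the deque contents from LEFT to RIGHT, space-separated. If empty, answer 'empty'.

Answer: empty

Derivation:
pushleft(23): [23]
popleft(): []
pushleft(23): [23]
pushleft(83): [83, 23]
popleft(): [23]
popright(): []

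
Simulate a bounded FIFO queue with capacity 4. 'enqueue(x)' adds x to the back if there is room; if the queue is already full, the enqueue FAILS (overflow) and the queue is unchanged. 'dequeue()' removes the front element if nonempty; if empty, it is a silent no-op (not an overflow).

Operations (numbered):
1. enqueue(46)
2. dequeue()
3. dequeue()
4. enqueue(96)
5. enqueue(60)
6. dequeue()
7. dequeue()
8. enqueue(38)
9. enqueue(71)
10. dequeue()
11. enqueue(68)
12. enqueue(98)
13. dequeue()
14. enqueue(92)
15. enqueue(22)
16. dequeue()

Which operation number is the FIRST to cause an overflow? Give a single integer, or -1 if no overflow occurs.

1. enqueue(46): size=1
2. dequeue(): size=0
3. dequeue(): empty, no-op, size=0
4. enqueue(96): size=1
5. enqueue(60): size=2
6. dequeue(): size=1
7. dequeue(): size=0
8. enqueue(38): size=1
9. enqueue(71): size=2
10. dequeue(): size=1
11. enqueue(68): size=2
12. enqueue(98): size=3
13. dequeue(): size=2
14. enqueue(92): size=3
15. enqueue(22): size=4
16. dequeue(): size=3

Answer: -1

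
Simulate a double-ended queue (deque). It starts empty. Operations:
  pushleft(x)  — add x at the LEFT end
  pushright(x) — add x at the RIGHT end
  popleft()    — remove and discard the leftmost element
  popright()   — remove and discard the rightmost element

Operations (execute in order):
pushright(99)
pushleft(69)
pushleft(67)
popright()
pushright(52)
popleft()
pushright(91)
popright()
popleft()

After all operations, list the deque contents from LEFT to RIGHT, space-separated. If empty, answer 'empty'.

pushright(99): [99]
pushleft(69): [69, 99]
pushleft(67): [67, 69, 99]
popright(): [67, 69]
pushright(52): [67, 69, 52]
popleft(): [69, 52]
pushright(91): [69, 52, 91]
popright(): [69, 52]
popleft(): [52]

Answer: 52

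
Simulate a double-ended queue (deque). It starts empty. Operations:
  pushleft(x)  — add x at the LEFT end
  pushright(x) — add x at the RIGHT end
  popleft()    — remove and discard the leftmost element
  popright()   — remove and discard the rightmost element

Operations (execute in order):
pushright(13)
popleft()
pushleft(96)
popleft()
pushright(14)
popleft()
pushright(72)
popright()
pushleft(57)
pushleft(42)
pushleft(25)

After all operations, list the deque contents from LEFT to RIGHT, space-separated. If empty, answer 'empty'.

pushright(13): [13]
popleft(): []
pushleft(96): [96]
popleft(): []
pushright(14): [14]
popleft(): []
pushright(72): [72]
popright(): []
pushleft(57): [57]
pushleft(42): [42, 57]
pushleft(25): [25, 42, 57]

Answer: 25 42 57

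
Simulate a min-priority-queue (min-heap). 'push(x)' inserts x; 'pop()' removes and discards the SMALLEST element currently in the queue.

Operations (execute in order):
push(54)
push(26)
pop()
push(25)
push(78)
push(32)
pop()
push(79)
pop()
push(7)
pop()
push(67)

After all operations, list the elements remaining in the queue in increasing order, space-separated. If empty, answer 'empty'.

push(54): heap contents = [54]
push(26): heap contents = [26, 54]
pop() → 26: heap contents = [54]
push(25): heap contents = [25, 54]
push(78): heap contents = [25, 54, 78]
push(32): heap contents = [25, 32, 54, 78]
pop() → 25: heap contents = [32, 54, 78]
push(79): heap contents = [32, 54, 78, 79]
pop() → 32: heap contents = [54, 78, 79]
push(7): heap contents = [7, 54, 78, 79]
pop() → 7: heap contents = [54, 78, 79]
push(67): heap contents = [54, 67, 78, 79]

Answer: 54 67 78 79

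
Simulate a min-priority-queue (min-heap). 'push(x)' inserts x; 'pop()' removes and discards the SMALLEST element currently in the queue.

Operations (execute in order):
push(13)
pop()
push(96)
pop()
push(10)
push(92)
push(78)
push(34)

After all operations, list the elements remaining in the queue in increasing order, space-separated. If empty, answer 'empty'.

Answer: 10 34 78 92

Derivation:
push(13): heap contents = [13]
pop() → 13: heap contents = []
push(96): heap contents = [96]
pop() → 96: heap contents = []
push(10): heap contents = [10]
push(92): heap contents = [10, 92]
push(78): heap contents = [10, 78, 92]
push(34): heap contents = [10, 34, 78, 92]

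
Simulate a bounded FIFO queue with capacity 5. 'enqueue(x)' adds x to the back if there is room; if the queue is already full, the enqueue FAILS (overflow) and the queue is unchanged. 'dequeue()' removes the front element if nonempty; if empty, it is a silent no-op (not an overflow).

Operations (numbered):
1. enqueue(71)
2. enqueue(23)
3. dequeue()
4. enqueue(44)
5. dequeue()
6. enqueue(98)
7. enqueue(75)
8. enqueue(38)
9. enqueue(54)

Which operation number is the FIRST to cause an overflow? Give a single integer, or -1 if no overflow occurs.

Answer: -1

Derivation:
1. enqueue(71): size=1
2. enqueue(23): size=2
3. dequeue(): size=1
4. enqueue(44): size=2
5. dequeue(): size=1
6. enqueue(98): size=2
7. enqueue(75): size=3
8. enqueue(38): size=4
9. enqueue(54): size=5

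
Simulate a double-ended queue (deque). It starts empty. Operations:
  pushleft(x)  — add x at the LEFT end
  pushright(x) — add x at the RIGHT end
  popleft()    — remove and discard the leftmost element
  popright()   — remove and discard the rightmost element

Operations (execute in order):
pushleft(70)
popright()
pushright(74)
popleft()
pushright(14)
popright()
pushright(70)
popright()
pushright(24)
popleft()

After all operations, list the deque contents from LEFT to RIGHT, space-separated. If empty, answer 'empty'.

pushleft(70): [70]
popright(): []
pushright(74): [74]
popleft(): []
pushright(14): [14]
popright(): []
pushright(70): [70]
popright(): []
pushright(24): [24]
popleft(): []

Answer: empty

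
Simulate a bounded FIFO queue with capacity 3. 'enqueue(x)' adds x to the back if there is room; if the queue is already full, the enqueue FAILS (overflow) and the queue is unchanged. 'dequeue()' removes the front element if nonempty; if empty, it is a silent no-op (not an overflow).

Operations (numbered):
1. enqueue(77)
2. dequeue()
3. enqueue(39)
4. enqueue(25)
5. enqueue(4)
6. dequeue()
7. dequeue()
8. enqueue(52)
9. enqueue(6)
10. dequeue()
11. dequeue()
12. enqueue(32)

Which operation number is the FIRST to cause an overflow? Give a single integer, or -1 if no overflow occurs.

1. enqueue(77): size=1
2. dequeue(): size=0
3. enqueue(39): size=1
4. enqueue(25): size=2
5. enqueue(4): size=3
6. dequeue(): size=2
7. dequeue(): size=1
8. enqueue(52): size=2
9. enqueue(6): size=3
10. dequeue(): size=2
11. dequeue(): size=1
12. enqueue(32): size=2

Answer: -1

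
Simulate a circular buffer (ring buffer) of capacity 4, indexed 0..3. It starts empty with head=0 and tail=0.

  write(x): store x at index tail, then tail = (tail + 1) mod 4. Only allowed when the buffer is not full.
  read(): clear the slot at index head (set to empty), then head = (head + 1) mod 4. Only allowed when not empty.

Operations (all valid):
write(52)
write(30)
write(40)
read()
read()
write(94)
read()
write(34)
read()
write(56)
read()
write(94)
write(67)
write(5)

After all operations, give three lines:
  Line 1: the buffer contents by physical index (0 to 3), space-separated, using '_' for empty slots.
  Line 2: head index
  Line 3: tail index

Answer: 5 56 94 67
1
1

Derivation:
write(52): buf=[52 _ _ _], head=0, tail=1, size=1
write(30): buf=[52 30 _ _], head=0, tail=2, size=2
write(40): buf=[52 30 40 _], head=0, tail=3, size=3
read(): buf=[_ 30 40 _], head=1, tail=3, size=2
read(): buf=[_ _ 40 _], head=2, tail=3, size=1
write(94): buf=[_ _ 40 94], head=2, tail=0, size=2
read(): buf=[_ _ _ 94], head=3, tail=0, size=1
write(34): buf=[34 _ _ 94], head=3, tail=1, size=2
read(): buf=[34 _ _ _], head=0, tail=1, size=1
write(56): buf=[34 56 _ _], head=0, tail=2, size=2
read(): buf=[_ 56 _ _], head=1, tail=2, size=1
write(94): buf=[_ 56 94 _], head=1, tail=3, size=2
write(67): buf=[_ 56 94 67], head=1, tail=0, size=3
write(5): buf=[5 56 94 67], head=1, tail=1, size=4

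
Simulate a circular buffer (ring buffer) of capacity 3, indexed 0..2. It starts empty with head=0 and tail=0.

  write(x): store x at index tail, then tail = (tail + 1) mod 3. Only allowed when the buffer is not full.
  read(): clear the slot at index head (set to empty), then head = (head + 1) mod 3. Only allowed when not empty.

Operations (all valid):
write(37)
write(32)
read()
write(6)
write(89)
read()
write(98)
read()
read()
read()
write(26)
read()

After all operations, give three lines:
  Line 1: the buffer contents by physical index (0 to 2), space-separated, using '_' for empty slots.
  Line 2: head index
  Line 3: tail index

write(37): buf=[37 _ _], head=0, tail=1, size=1
write(32): buf=[37 32 _], head=0, tail=2, size=2
read(): buf=[_ 32 _], head=1, tail=2, size=1
write(6): buf=[_ 32 6], head=1, tail=0, size=2
write(89): buf=[89 32 6], head=1, tail=1, size=3
read(): buf=[89 _ 6], head=2, tail=1, size=2
write(98): buf=[89 98 6], head=2, tail=2, size=3
read(): buf=[89 98 _], head=0, tail=2, size=2
read(): buf=[_ 98 _], head=1, tail=2, size=1
read(): buf=[_ _ _], head=2, tail=2, size=0
write(26): buf=[_ _ 26], head=2, tail=0, size=1
read(): buf=[_ _ _], head=0, tail=0, size=0

Answer: _ _ _
0
0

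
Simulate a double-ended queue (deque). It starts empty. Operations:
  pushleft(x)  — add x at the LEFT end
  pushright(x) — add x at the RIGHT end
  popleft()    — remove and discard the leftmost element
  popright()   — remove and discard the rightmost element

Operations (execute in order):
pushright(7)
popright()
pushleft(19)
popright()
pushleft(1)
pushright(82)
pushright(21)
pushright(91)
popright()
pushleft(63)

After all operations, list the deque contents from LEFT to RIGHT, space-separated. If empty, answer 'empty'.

Answer: 63 1 82 21

Derivation:
pushright(7): [7]
popright(): []
pushleft(19): [19]
popright(): []
pushleft(1): [1]
pushright(82): [1, 82]
pushright(21): [1, 82, 21]
pushright(91): [1, 82, 21, 91]
popright(): [1, 82, 21]
pushleft(63): [63, 1, 82, 21]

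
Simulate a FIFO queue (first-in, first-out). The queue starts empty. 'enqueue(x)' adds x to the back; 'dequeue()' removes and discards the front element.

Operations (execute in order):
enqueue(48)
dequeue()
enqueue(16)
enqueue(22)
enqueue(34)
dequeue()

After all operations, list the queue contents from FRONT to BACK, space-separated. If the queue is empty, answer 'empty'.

Answer: 22 34

Derivation:
enqueue(48): [48]
dequeue(): []
enqueue(16): [16]
enqueue(22): [16, 22]
enqueue(34): [16, 22, 34]
dequeue(): [22, 34]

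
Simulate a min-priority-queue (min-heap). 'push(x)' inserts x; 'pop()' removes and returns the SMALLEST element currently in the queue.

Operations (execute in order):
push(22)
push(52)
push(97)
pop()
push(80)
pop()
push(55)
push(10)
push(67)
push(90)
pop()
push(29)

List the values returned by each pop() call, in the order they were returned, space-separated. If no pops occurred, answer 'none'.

Answer: 22 52 10

Derivation:
push(22): heap contents = [22]
push(52): heap contents = [22, 52]
push(97): heap contents = [22, 52, 97]
pop() → 22: heap contents = [52, 97]
push(80): heap contents = [52, 80, 97]
pop() → 52: heap contents = [80, 97]
push(55): heap contents = [55, 80, 97]
push(10): heap contents = [10, 55, 80, 97]
push(67): heap contents = [10, 55, 67, 80, 97]
push(90): heap contents = [10, 55, 67, 80, 90, 97]
pop() → 10: heap contents = [55, 67, 80, 90, 97]
push(29): heap contents = [29, 55, 67, 80, 90, 97]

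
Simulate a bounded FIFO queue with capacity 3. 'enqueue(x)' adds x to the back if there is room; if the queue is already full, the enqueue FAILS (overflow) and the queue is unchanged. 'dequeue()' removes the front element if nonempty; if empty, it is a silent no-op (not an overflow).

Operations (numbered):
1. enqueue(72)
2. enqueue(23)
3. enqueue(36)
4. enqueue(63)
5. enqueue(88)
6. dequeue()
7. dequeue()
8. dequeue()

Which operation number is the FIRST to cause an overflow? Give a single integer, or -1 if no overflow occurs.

Answer: 4

Derivation:
1. enqueue(72): size=1
2. enqueue(23): size=2
3. enqueue(36): size=3
4. enqueue(63): size=3=cap → OVERFLOW (fail)
5. enqueue(88): size=3=cap → OVERFLOW (fail)
6. dequeue(): size=2
7. dequeue(): size=1
8. dequeue(): size=0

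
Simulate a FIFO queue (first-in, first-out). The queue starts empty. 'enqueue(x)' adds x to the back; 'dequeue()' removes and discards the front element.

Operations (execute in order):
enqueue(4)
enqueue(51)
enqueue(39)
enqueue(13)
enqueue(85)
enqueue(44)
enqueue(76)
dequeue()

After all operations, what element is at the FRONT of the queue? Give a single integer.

enqueue(4): queue = [4]
enqueue(51): queue = [4, 51]
enqueue(39): queue = [4, 51, 39]
enqueue(13): queue = [4, 51, 39, 13]
enqueue(85): queue = [4, 51, 39, 13, 85]
enqueue(44): queue = [4, 51, 39, 13, 85, 44]
enqueue(76): queue = [4, 51, 39, 13, 85, 44, 76]
dequeue(): queue = [51, 39, 13, 85, 44, 76]

Answer: 51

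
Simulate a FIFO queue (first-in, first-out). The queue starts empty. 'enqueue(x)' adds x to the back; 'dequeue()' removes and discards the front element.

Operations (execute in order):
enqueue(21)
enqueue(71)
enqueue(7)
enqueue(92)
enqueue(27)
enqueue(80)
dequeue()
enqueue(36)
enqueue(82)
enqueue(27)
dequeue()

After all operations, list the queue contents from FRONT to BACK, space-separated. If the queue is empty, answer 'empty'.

Answer: 7 92 27 80 36 82 27

Derivation:
enqueue(21): [21]
enqueue(71): [21, 71]
enqueue(7): [21, 71, 7]
enqueue(92): [21, 71, 7, 92]
enqueue(27): [21, 71, 7, 92, 27]
enqueue(80): [21, 71, 7, 92, 27, 80]
dequeue(): [71, 7, 92, 27, 80]
enqueue(36): [71, 7, 92, 27, 80, 36]
enqueue(82): [71, 7, 92, 27, 80, 36, 82]
enqueue(27): [71, 7, 92, 27, 80, 36, 82, 27]
dequeue(): [7, 92, 27, 80, 36, 82, 27]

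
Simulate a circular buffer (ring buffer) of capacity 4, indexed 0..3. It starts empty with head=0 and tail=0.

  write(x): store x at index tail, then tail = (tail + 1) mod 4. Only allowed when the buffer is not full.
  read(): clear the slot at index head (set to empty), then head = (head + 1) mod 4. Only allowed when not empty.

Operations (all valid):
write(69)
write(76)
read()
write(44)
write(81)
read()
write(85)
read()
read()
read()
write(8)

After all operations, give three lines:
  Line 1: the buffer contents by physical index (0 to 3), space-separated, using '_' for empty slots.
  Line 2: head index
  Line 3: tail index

Answer: _ 8 _ _
1
2

Derivation:
write(69): buf=[69 _ _ _], head=0, tail=1, size=1
write(76): buf=[69 76 _ _], head=0, tail=2, size=2
read(): buf=[_ 76 _ _], head=1, tail=2, size=1
write(44): buf=[_ 76 44 _], head=1, tail=3, size=2
write(81): buf=[_ 76 44 81], head=1, tail=0, size=3
read(): buf=[_ _ 44 81], head=2, tail=0, size=2
write(85): buf=[85 _ 44 81], head=2, tail=1, size=3
read(): buf=[85 _ _ 81], head=3, tail=1, size=2
read(): buf=[85 _ _ _], head=0, tail=1, size=1
read(): buf=[_ _ _ _], head=1, tail=1, size=0
write(8): buf=[_ 8 _ _], head=1, tail=2, size=1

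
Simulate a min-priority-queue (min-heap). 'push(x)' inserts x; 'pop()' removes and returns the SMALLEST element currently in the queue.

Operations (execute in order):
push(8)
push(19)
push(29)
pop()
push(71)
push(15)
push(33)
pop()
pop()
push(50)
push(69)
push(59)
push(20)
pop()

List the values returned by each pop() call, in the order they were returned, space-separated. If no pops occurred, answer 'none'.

Answer: 8 15 19 20

Derivation:
push(8): heap contents = [8]
push(19): heap contents = [8, 19]
push(29): heap contents = [8, 19, 29]
pop() → 8: heap contents = [19, 29]
push(71): heap contents = [19, 29, 71]
push(15): heap contents = [15, 19, 29, 71]
push(33): heap contents = [15, 19, 29, 33, 71]
pop() → 15: heap contents = [19, 29, 33, 71]
pop() → 19: heap contents = [29, 33, 71]
push(50): heap contents = [29, 33, 50, 71]
push(69): heap contents = [29, 33, 50, 69, 71]
push(59): heap contents = [29, 33, 50, 59, 69, 71]
push(20): heap contents = [20, 29, 33, 50, 59, 69, 71]
pop() → 20: heap contents = [29, 33, 50, 59, 69, 71]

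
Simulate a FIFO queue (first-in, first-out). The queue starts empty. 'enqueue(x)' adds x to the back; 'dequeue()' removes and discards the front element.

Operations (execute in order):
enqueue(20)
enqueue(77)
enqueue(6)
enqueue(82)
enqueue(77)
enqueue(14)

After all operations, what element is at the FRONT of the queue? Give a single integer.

Answer: 20

Derivation:
enqueue(20): queue = [20]
enqueue(77): queue = [20, 77]
enqueue(6): queue = [20, 77, 6]
enqueue(82): queue = [20, 77, 6, 82]
enqueue(77): queue = [20, 77, 6, 82, 77]
enqueue(14): queue = [20, 77, 6, 82, 77, 14]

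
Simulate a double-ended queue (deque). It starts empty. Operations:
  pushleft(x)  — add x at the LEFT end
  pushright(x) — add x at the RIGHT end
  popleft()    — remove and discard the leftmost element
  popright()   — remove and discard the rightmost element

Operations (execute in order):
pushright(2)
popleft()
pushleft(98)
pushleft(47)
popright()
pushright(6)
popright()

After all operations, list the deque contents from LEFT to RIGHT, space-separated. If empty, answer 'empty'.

pushright(2): [2]
popleft(): []
pushleft(98): [98]
pushleft(47): [47, 98]
popright(): [47]
pushright(6): [47, 6]
popright(): [47]

Answer: 47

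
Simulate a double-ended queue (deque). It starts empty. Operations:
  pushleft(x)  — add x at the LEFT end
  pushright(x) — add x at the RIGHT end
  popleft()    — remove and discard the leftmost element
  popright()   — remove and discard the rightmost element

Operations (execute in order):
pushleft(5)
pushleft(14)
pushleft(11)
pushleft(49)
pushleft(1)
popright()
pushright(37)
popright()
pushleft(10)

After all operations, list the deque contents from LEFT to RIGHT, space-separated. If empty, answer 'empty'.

Answer: 10 1 49 11 14

Derivation:
pushleft(5): [5]
pushleft(14): [14, 5]
pushleft(11): [11, 14, 5]
pushleft(49): [49, 11, 14, 5]
pushleft(1): [1, 49, 11, 14, 5]
popright(): [1, 49, 11, 14]
pushright(37): [1, 49, 11, 14, 37]
popright(): [1, 49, 11, 14]
pushleft(10): [10, 1, 49, 11, 14]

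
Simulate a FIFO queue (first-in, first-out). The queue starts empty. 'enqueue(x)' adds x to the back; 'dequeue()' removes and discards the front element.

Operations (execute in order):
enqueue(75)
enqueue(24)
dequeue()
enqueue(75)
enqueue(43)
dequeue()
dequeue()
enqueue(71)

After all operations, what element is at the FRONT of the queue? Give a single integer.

Answer: 43

Derivation:
enqueue(75): queue = [75]
enqueue(24): queue = [75, 24]
dequeue(): queue = [24]
enqueue(75): queue = [24, 75]
enqueue(43): queue = [24, 75, 43]
dequeue(): queue = [75, 43]
dequeue(): queue = [43]
enqueue(71): queue = [43, 71]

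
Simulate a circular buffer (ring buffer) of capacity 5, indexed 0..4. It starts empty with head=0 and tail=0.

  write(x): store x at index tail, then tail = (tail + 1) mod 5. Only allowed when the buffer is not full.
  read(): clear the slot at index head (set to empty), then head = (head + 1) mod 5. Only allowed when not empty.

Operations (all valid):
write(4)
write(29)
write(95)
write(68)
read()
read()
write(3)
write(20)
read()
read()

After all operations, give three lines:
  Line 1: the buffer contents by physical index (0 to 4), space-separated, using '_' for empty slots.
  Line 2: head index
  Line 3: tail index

Answer: 20 _ _ _ 3
4
1

Derivation:
write(4): buf=[4 _ _ _ _], head=0, tail=1, size=1
write(29): buf=[4 29 _ _ _], head=0, tail=2, size=2
write(95): buf=[4 29 95 _ _], head=0, tail=3, size=3
write(68): buf=[4 29 95 68 _], head=0, tail=4, size=4
read(): buf=[_ 29 95 68 _], head=1, tail=4, size=3
read(): buf=[_ _ 95 68 _], head=2, tail=4, size=2
write(3): buf=[_ _ 95 68 3], head=2, tail=0, size=3
write(20): buf=[20 _ 95 68 3], head=2, tail=1, size=4
read(): buf=[20 _ _ 68 3], head=3, tail=1, size=3
read(): buf=[20 _ _ _ 3], head=4, tail=1, size=2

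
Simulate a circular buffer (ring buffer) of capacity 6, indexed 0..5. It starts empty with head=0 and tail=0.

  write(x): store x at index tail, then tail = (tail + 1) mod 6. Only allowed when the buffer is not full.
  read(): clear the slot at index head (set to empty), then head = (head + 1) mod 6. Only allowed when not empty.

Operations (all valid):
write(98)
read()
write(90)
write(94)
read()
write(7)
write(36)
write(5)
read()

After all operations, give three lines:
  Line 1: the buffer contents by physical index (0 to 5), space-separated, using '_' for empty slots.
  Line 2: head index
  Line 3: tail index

Answer: _ _ _ 7 36 5
3
0

Derivation:
write(98): buf=[98 _ _ _ _ _], head=0, tail=1, size=1
read(): buf=[_ _ _ _ _ _], head=1, tail=1, size=0
write(90): buf=[_ 90 _ _ _ _], head=1, tail=2, size=1
write(94): buf=[_ 90 94 _ _ _], head=1, tail=3, size=2
read(): buf=[_ _ 94 _ _ _], head=2, tail=3, size=1
write(7): buf=[_ _ 94 7 _ _], head=2, tail=4, size=2
write(36): buf=[_ _ 94 7 36 _], head=2, tail=5, size=3
write(5): buf=[_ _ 94 7 36 5], head=2, tail=0, size=4
read(): buf=[_ _ _ 7 36 5], head=3, tail=0, size=3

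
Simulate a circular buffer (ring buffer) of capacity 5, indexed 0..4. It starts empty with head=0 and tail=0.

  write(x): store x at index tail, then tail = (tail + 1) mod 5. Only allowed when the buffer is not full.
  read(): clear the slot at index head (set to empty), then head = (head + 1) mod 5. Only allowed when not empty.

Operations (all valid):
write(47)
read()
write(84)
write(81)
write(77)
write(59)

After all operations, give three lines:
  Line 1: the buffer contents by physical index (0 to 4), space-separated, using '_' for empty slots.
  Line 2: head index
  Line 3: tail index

write(47): buf=[47 _ _ _ _], head=0, tail=1, size=1
read(): buf=[_ _ _ _ _], head=1, tail=1, size=0
write(84): buf=[_ 84 _ _ _], head=1, tail=2, size=1
write(81): buf=[_ 84 81 _ _], head=1, tail=3, size=2
write(77): buf=[_ 84 81 77 _], head=1, tail=4, size=3
write(59): buf=[_ 84 81 77 59], head=1, tail=0, size=4

Answer: _ 84 81 77 59
1
0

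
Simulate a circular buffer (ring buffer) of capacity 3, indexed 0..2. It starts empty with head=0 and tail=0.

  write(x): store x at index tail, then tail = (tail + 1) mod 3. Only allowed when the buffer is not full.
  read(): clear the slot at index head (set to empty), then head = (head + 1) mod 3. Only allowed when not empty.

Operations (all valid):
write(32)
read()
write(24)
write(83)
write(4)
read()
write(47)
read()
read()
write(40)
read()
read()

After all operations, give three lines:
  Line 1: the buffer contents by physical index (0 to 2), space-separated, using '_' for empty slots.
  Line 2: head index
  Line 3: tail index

Answer: _ _ _
0
0

Derivation:
write(32): buf=[32 _ _], head=0, tail=1, size=1
read(): buf=[_ _ _], head=1, tail=1, size=0
write(24): buf=[_ 24 _], head=1, tail=2, size=1
write(83): buf=[_ 24 83], head=1, tail=0, size=2
write(4): buf=[4 24 83], head=1, tail=1, size=3
read(): buf=[4 _ 83], head=2, tail=1, size=2
write(47): buf=[4 47 83], head=2, tail=2, size=3
read(): buf=[4 47 _], head=0, tail=2, size=2
read(): buf=[_ 47 _], head=1, tail=2, size=1
write(40): buf=[_ 47 40], head=1, tail=0, size=2
read(): buf=[_ _ 40], head=2, tail=0, size=1
read(): buf=[_ _ _], head=0, tail=0, size=0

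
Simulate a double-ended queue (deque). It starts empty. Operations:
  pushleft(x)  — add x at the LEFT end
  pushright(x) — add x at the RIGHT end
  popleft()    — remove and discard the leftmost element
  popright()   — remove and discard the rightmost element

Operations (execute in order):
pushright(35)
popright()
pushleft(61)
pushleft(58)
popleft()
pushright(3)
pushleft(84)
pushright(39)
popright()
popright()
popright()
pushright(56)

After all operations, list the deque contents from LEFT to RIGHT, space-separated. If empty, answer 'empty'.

pushright(35): [35]
popright(): []
pushleft(61): [61]
pushleft(58): [58, 61]
popleft(): [61]
pushright(3): [61, 3]
pushleft(84): [84, 61, 3]
pushright(39): [84, 61, 3, 39]
popright(): [84, 61, 3]
popright(): [84, 61]
popright(): [84]
pushright(56): [84, 56]

Answer: 84 56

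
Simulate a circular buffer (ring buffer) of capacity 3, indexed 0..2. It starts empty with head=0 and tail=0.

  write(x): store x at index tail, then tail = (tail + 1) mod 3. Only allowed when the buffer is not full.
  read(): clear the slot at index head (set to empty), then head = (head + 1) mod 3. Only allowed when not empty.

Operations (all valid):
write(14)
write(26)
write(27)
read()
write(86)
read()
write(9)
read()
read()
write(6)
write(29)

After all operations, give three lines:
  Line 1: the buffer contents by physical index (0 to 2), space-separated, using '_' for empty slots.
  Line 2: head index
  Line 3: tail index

Answer: 29 9 6
1
1

Derivation:
write(14): buf=[14 _ _], head=0, tail=1, size=1
write(26): buf=[14 26 _], head=0, tail=2, size=2
write(27): buf=[14 26 27], head=0, tail=0, size=3
read(): buf=[_ 26 27], head=1, tail=0, size=2
write(86): buf=[86 26 27], head=1, tail=1, size=3
read(): buf=[86 _ 27], head=2, tail=1, size=2
write(9): buf=[86 9 27], head=2, tail=2, size=3
read(): buf=[86 9 _], head=0, tail=2, size=2
read(): buf=[_ 9 _], head=1, tail=2, size=1
write(6): buf=[_ 9 6], head=1, tail=0, size=2
write(29): buf=[29 9 6], head=1, tail=1, size=3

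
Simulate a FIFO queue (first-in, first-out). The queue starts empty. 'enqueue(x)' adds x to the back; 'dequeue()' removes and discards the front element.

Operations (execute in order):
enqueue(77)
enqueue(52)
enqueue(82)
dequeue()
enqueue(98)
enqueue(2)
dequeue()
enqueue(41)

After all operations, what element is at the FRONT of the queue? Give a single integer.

Answer: 82

Derivation:
enqueue(77): queue = [77]
enqueue(52): queue = [77, 52]
enqueue(82): queue = [77, 52, 82]
dequeue(): queue = [52, 82]
enqueue(98): queue = [52, 82, 98]
enqueue(2): queue = [52, 82, 98, 2]
dequeue(): queue = [82, 98, 2]
enqueue(41): queue = [82, 98, 2, 41]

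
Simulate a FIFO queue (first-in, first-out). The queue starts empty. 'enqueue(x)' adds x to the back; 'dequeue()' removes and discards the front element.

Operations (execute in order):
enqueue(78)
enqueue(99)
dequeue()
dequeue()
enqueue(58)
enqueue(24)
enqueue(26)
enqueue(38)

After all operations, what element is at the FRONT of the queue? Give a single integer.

enqueue(78): queue = [78]
enqueue(99): queue = [78, 99]
dequeue(): queue = [99]
dequeue(): queue = []
enqueue(58): queue = [58]
enqueue(24): queue = [58, 24]
enqueue(26): queue = [58, 24, 26]
enqueue(38): queue = [58, 24, 26, 38]

Answer: 58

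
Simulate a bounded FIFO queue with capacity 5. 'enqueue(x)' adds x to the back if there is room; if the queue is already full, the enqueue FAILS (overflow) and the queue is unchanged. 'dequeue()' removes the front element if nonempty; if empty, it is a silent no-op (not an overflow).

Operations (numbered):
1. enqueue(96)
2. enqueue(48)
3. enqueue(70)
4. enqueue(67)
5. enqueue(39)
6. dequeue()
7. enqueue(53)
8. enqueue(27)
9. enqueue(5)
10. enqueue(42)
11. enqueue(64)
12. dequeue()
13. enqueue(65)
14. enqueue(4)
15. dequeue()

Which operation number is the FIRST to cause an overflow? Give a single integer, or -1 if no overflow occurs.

1. enqueue(96): size=1
2. enqueue(48): size=2
3. enqueue(70): size=3
4. enqueue(67): size=4
5. enqueue(39): size=5
6. dequeue(): size=4
7. enqueue(53): size=5
8. enqueue(27): size=5=cap → OVERFLOW (fail)
9. enqueue(5): size=5=cap → OVERFLOW (fail)
10. enqueue(42): size=5=cap → OVERFLOW (fail)
11. enqueue(64): size=5=cap → OVERFLOW (fail)
12. dequeue(): size=4
13. enqueue(65): size=5
14. enqueue(4): size=5=cap → OVERFLOW (fail)
15. dequeue(): size=4

Answer: 8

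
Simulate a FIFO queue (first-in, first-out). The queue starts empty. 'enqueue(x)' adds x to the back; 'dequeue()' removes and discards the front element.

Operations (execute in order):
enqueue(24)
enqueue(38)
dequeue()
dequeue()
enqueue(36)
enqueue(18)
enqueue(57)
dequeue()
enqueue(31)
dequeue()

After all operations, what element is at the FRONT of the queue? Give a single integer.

enqueue(24): queue = [24]
enqueue(38): queue = [24, 38]
dequeue(): queue = [38]
dequeue(): queue = []
enqueue(36): queue = [36]
enqueue(18): queue = [36, 18]
enqueue(57): queue = [36, 18, 57]
dequeue(): queue = [18, 57]
enqueue(31): queue = [18, 57, 31]
dequeue(): queue = [57, 31]

Answer: 57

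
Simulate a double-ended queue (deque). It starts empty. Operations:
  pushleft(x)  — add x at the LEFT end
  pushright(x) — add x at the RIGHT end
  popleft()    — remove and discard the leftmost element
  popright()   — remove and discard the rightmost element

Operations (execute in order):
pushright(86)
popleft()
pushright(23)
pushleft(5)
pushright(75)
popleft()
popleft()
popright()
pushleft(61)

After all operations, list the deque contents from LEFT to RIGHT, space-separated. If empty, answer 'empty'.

pushright(86): [86]
popleft(): []
pushright(23): [23]
pushleft(5): [5, 23]
pushright(75): [5, 23, 75]
popleft(): [23, 75]
popleft(): [75]
popright(): []
pushleft(61): [61]

Answer: 61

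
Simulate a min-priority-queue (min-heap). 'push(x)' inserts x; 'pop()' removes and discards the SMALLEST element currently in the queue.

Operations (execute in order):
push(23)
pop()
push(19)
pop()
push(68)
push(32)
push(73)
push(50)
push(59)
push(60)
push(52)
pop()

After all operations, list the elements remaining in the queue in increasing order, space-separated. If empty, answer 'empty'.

push(23): heap contents = [23]
pop() → 23: heap contents = []
push(19): heap contents = [19]
pop() → 19: heap contents = []
push(68): heap contents = [68]
push(32): heap contents = [32, 68]
push(73): heap contents = [32, 68, 73]
push(50): heap contents = [32, 50, 68, 73]
push(59): heap contents = [32, 50, 59, 68, 73]
push(60): heap contents = [32, 50, 59, 60, 68, 73]
push(52): heap contents = [32, 50, 52, 59, 60, 68, 73]
pop() → 32: heap contents = [50, 52, 59, 60, 68, 73]

Answer: 50 52 59 60 68 73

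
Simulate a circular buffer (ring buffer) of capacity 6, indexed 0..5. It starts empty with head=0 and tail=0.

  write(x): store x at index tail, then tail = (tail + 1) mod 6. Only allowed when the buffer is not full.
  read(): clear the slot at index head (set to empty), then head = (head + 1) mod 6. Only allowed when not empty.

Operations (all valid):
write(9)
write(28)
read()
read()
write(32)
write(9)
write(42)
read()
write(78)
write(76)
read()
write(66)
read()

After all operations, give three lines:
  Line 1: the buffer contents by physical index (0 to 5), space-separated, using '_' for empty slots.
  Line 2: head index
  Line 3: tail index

Answer: 76 66 _ _ _ 78
5
2

Derivation:
write(9): buf=[9 _ _ _ _ _], head=0, tail=1, size=1
write(28): buf=[9 28 _ _ _ _], head=0, tail=2, size=2
read(): buf=[_ 28 _ _ _ _], head=1, tail=2, size=1
read(): buf=[_ _ _ _ _ _], head=2, tail=2, size=0
write(32): buf=[_ _ 32 _ _ _], head=2, tail=3, size=1
write(9): buf=[_ _ 32 9 _ _], head=2, tail=4, size=2
write(42): buf=[_ _ 32 9 42 _], head=2, tail=5, size=3
read(): buf=[_ _ _ 9 42 _], head=3, tail=5, size=2
write(78): buf=[_ _ _ 9 42 78], head=3, tail=0, size=3
write(76): buf=[76 _ _ 9 42 78], head=3, tail=1, size=4
read(): buf=[76 _ _ _ 42 78], head=4, tail=1, size=3
write(66): buf=[76 66 _ _ 42 78], head=4, tail=2, size=4
read(): buf=[76 66 _ _ _ 78], head=5, tail=2, size=3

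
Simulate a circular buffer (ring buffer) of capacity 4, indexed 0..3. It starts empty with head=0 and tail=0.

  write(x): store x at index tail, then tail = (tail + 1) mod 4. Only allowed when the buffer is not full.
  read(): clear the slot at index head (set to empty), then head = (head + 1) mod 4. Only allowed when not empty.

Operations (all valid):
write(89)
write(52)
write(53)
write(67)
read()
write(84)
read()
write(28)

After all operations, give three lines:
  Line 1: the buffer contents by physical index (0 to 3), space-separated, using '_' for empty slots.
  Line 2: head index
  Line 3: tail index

Answer: 84 28 53 67
2
2

Derivation:
write(89): buf=[89 _ _ _], head=0, tail=1, size=1
write(52): buf=[89 52 _ _], head=0, tail=2, size=2
write(53): buf=[89 52 53 _], head=0, tail=3, size=3
write(67): buf=[89 52 53 67], head=0, tail=0, size=4
read(): buf=[_ 52 53 67], head=1, tail=0, size=3
write(84): buf=[84 52 53 67], head=1, tail=1, size=4
read(): buf=[84 _ 53 67], head=2, tail=1, size=3
write(28): buf=[84 28 53 67], head=2, tail=2, size=4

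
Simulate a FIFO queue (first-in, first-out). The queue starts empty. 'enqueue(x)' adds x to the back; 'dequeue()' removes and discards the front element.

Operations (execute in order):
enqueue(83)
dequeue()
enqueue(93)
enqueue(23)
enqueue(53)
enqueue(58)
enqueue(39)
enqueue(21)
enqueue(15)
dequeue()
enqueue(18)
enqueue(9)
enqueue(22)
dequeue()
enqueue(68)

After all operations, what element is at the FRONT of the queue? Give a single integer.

enqueue(83): queue = [83]
dequeue(): queue = []
enqueue(93): queue = [93]
enqueue(23): queue = [93, 23]
enqueue(53): queue = [93, 23, 53]
enqueue(58): queue = [93, 23, 53, 58]
enqueue(39): queue = [93, 23, 53, 58, 39]
enqueue(21): queue = [93, 23, 53, 58, 39, 21]
enqueue(15): queue = [93, 23, 53, 58, 39, 21, 15]
dequeue(): queue = [23, 53, 58, 39, 21, 15]
enqueue(18): queue = [23, 53, 58, 39, 21, 15, 18]
enqueue(9): queue = [23, 53, 58, 39, 21, 15, 18, 9]
enqueue(22): queue = [23, 53, 58, 39, 21, 15, 18, 9, 22]
dequeue(): queue = [53, 58, 39, 21, 15, 18, 9, 22]
enqueue(68): queue = [53, 58, 39, 21, 15, 18, 9, 22, 68]

Answer: 53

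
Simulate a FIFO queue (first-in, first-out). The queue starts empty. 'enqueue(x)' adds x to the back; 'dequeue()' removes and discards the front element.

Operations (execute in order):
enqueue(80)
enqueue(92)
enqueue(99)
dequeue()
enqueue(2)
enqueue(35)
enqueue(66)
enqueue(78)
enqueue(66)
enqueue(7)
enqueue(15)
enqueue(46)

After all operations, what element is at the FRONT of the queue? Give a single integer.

enqueue(80): queue = [80]
enqueue(92): queue = [80, 92]
enqueue(99): queue = [80, 92, 99]
dequeue(): queue = [92, 99]
enqueue(2): queue = [92, 99, 2]
enqueue(35): queue = [92, 99, 2, 35]
enqueue(66): queue = [92, 99, 2, 35, 66]
enqueue(78): queue = [92, 99, 2, 35, 66, 78]
enqueue(66): queue = [92, 99, 2, 35, 66, 78, 66]
enqueue(7): queue = [92, 99, 2, 35, 66, 78, 66, 7]
enqueue(15): queue = [92, 99, 2, 35, 66, 78, 66, 7, 15]
enqueue(46): queue = [92, 99, 2, 35, 66, 78, 66, 7, 15, 46]

Answer: 92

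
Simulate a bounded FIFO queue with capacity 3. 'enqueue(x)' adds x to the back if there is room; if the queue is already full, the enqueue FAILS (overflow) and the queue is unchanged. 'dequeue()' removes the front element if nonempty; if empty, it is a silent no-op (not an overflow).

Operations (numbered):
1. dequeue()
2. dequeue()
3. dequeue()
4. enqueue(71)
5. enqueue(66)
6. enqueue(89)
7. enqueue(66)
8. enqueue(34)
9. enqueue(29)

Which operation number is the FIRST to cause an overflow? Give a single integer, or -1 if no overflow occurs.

Answer: 7

Derivation:
1. dequeue(): empty, no-op, size=0
2. dequeue(): empty, no-op, size=0
3. dequeue(): empty, no-op, size=0
4. enqueue(71): size=1
5. enqueue(66): size=2
6. enqueue(89): size=3
7. enqueue(66): size=3=cap → OVERFLOW (fail)
8. enqueue(34): size=3=cap → OVERFLOW (fail)
9. enqueue(29): size=3=cap → OVERFLOW (fail)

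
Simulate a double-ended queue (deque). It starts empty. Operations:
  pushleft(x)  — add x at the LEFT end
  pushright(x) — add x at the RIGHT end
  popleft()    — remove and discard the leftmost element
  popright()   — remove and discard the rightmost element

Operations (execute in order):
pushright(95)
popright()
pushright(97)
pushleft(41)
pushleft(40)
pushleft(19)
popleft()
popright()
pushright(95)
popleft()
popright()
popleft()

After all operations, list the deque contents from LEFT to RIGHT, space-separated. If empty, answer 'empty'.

pushright(95): [95]
popright(): []
pushright(97): [97]
pushleft(41): [41, 97]
pushleft(40): [40, 41, 97]
pushleft(19): [19, 40, 41, 97]
popleft(): [40, 41, 97]
popright(): [40, 41]
pushright(95): [40, 41, 95]
popleft(): [41, 95]
popright(): [41]
popleft(): []

Answer: empty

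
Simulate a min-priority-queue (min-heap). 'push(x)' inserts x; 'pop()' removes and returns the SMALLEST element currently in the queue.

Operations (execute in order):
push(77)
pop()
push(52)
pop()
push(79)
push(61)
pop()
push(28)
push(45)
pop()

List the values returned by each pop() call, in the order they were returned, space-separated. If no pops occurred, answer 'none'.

Answer: 77 52 61 28

Derivation:
push(77): heap contents = [77]
pop() → 77: heap contents = []
push(52): heap contents = [52]
pop() → 52: heap contents = []
push(79): heap contents = [79]
push(61): heap contents = [61, 79]
pop() → 61: heap contents = [79]
push(28): heap contents = [28, 79]
push(45): heap contents = [28, 45, 79]
pop() → 28: heap contents = [45, 79]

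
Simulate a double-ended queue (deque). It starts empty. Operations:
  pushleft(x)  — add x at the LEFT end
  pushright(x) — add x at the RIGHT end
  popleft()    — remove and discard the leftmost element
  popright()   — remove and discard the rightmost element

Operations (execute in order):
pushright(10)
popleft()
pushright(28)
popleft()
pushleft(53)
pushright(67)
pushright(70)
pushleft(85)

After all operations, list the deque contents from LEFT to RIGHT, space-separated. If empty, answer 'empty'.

Answer: 85 53 67 70

Derivation:
pushright(10): [10]
popleft(): []
pushright(28): [28]
popleft(): []
pushleft(53): [53]
pushright(67): [53, 67]
pushright(70): [53, 67, 70]
pushleft(85): [85, 53, 67, 70]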